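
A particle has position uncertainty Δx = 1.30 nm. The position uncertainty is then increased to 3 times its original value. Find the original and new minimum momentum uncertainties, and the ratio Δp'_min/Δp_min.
Original Δp_min = 4.056 × 10^-26 kg·m/s; new Δp'_min = 1.352 × 10^-26 kg·m/s; ratio Δp'_min/Δp_min = 1/3.

From the uncertainty principle ΔxΔp ≥ ℏ/2, the minimum momentum uncertainty is Δp_min = ℏ/(2Δx).

Original (Δx = 1.30 nm = 1.300e-09 m):
Δp_min = (1.055e-34 J·s)/(2 × 1.300e-09 m) = 4.056e-26 kg·m/s

When Δx → 3Δx:
Δp'_min = ℏ/(2 × 3Δx) = (1/3) × ℏ/(2Δx) = (1/3) × Δp_min
Δp'_min = 1/3 × 4.056e-26 kg·m/s = 1.352e-26 kg·m/s

Since Δp_min ∝ 1/Δx, when Δx is increased to 3 times its original value, Δp_min decreases to 1/3 of its original value.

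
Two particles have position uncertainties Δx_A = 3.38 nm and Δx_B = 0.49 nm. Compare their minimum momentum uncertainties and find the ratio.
Particle B has the larger minimum momentum uncertainty, by a factor of 6.90.

For each particle, the minimum momentum uncertainty is Δp_min = ℏ/(2Δx):

Particle A: Δp_A = ℏ/(2×3.380e-09 m) = 1.560e-26 kg·m/s
Particle B: Δp_B = ℏ/(2×4.900e-10 m) = 1.076e-25 kg·m/s

Ratio: Δp_B/Δp_A = 6.90

Since Δp_min ∝ 1/Δx, the particle with smaller position uncertainty (B) has larger momentum uncertainty.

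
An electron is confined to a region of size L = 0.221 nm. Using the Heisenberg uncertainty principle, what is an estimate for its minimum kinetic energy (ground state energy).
195.020 meV

Using the uncertainty principle to estimate ground state energy:

1. The position uncertainty is approximately the confinement size:
   Δx ≈ L = 2.210e-10 m

2. From ΔxΔp ≥ ℏ/2, the minimum momentum uncertainty is:
   Δp ≈ ℏ/(2L) = 2.386e-25 kg·m/s

3. The kinetic energy is approximately:
   KE ≈ (Δp)²/(2m) = (2.386e-25)²/(2 × 9.109e-31 kg)
   KE ≈ 3.125e-20 J = 195.020 meV

This is an order-of-magnitude estimate of the ground state energy.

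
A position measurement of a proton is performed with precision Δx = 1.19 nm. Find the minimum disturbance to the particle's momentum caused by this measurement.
4.431 × 10^-26 kg·m/s

The uncertainty principle implies that measuring position disturbs momentum:
ΔxΔp ≥ ℏ/2

When we measure position with precision Δx, we necessarily introduce a momentum uncertainty:
Δp ≥ ℏ/(2Δx)
Δp_min = (1.055e-34 J·s) / (2 × 1.190e-09 m)
Δp_min = 4.431e-26 kg·m/s

The more precisely we measure position, the greater the momentum disturbance.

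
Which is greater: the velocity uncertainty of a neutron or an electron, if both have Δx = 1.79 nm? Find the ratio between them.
The electron has the larger minimum velocity uncertainty, by a ratio of 1838.7.

For both particles, Δp_min = ℏ/(2Δx) = 2.946e-26 kg·m/s (same for both).

The velocity uncertainty is Δv = Δp/m:
- neutron: Δv = 2.946e-26 / 1.675e-27 = 1.759e+01 m/s = 17.587 m/s
- electron: Δv = 2.946e-26 / 9.109e-31 = 3.234e+04 m/s = 32.337 km/s

Ratio: 3.234e+04 / 1.759e+01 = 1838.7

The lighter particle has larger velocity uncertainty because Δv ∝ 1/m.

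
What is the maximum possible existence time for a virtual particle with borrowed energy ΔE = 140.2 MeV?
2.347 ys

Using the energy-time uncertainty principle:
ΔEΔt ≥ ℏ/2

For a virtual particle borrowing energy ΔE, the maximum lifetime is:
Δt_max = ℏ/(2ΔE)

Converting energy:
ΔE = 140.2 MeV = 2.246e-11 J

Δt_max = (1.055e-34 J·s) / (2 × 2.246e-11 J)
Δt_max = 2.347e-24 s = 2.347 ys

Virtual particles with higher borrowed energy exist for shorter times.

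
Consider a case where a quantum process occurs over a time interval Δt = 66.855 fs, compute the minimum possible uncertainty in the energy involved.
4.923 meV

Using the energy-time uncertainty principle:
ΔEΔt ≥ ℏ/2

The minimum uncertainty in energy is:
ΔE_min = ℏ/(2Δt)
ΔE_min = (1.055e-34 J·s) / (2 × 6.686e-14 s)
ΔE_min = 7.887e-22 J = 4.923 meV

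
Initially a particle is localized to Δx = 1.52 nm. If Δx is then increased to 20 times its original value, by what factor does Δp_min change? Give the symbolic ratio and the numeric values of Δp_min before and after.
Original Δp_min = 3.469 × 10^-26 kg·m/s; new Δp'_min = 1.734 × 10^-27 kg·m/s; ratio Δp'_min/Δp_min = 1/20.

From the uncertainty principle ΔxΔp ≥ ℏ/2, the minimum momentum uncertainty is Δp_min = ℏ/(2Δx).

Original (Δx = 1.52 nm = 1.520e-09 m):
Δp_min = (1.055e-34 J·s)/(2 × 1.520e-09 m) = 3.469e-26 kg·m/s

When Δx → 20Δx:
Δp'_min = ℏ/(2 × 20Δx) = (1/20) × ℏ/(2Δx) = (1/20) × Δp_min
Δp'_min = 1/20 × 3.469e-26 kg·m/s = 1.734e-27 kg·m/s

Since Δp_min ∝ 1/Δx, when Δx is increased to 20 times its original value, Δp_min decreases to 1/20 of its original value.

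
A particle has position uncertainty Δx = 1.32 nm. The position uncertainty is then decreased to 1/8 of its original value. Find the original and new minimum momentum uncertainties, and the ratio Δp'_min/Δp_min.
Original Δp_min = 3.995 × 10^-26 kg·m/s; new Δp'_min = 3.196 × 10^-25 kg·m/s; ratio Δp'_min/Δp_min = 8.

From the uncertainty principle ΔxΔp ≥ ℏ/2, the minimum momentum uncertainty is Δp_min = ℏ/(2Δx).

Original (Δx = 1.32 nm = 1.320e-09 m):
Δp_min = (1.055e-34 J·s)/(2 × 1.320e-09 m) = 3.995e-26 kg·m/s

When Δx → (1/8)Δx:
Δp'_min = ℏ/(2 × (1/8)Δx) = 8 × ℏ/(2Δx) = 8 × Δp_min
Δp'_min = 8 × 3.995e-26 kg·m/s = 3.196e-25 kg·m/s

Since Δp_min ∝ 1/Δx, when Δx is decreased to 1/8 of its original value, Δp_min increases to 8 times its original value.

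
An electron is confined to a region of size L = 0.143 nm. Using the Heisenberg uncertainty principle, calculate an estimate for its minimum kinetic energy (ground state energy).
465.791 meV

Using the uncertainty principle to estimate ground state energy:

1. The position uncertainty is approximately the confinement size:
   Δx ≈ L = 1.430e-10 m

2. From ΔxΔp ≥ ℏ/2, the minimum momentum uncertainty is:
   Δp ≈ ℏ/(2L) = 3.687e-25 kg·m/s

3. The kinetic energy is approximately:
   KE ≈ (Δp)²/(2m) = (3.687e-25)²/(2 × 9.109e-31 kg)
   KE ≈ 7.463e-20 J = 465.791 meV

This is an order-of-magnitude estimate of the ground state energy.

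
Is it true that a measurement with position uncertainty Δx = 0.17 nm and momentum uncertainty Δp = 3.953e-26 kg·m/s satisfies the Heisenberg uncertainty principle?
No, it violates the uncertainty principle (impossible measurement).

Calculate the product ΔxΔp:
ΔxΔp = (1.700e-10 m) × (3.953e-26 kg·m/s)
ΔxΔp = 6.720e-36 J·s

Compare to the minimum allowed value ℏ/2:
ℏ/2 = 5.273e-35 J·s

Since ΔxΔp = 6.720e-36 J·s < 5.273e-35 J·s = ℏ/2,
the measurement violates the uncertainty principle.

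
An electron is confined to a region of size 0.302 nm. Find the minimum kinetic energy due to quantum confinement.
104.436 meV

Using the uncertainty principle:

1. Position uncertainty: Δx ≈ 3.020e-10 m
2. Minimum momentum uncertainty: Δp = ℏ/(2Δx) = 1.746e-25 kg·m/s
3. Minimum kinetic energy:
   KE = (Δp)²/(2m) = (1.746e-25)²/(2 × 9.109e-31 kg)
   KE = 1.673e-20 J = 104.436 meV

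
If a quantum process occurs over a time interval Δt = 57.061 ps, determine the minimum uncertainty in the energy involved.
5.768 μeV

Using the energy-time uncertainty principle:
ΔEΔt ≥ ℏ/2

The minimum uncertainty in energy is:
ΔE_min = ℏ/(2Δt)
ΔE_min = (1.055e-34 J·s) / (2 × 5.706e-11 s)
ΔE_min = 9.241e-25 J = 5.768 μeV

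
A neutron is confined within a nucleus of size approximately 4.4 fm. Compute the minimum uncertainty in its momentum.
1.198 × 10^-20 kg·m/s

Using the Heisenberg uncertainty principle:
ΔxΔp ≥ ℏ/2

With Δx ≈ L = 4.400e-15 m (the confinement size):
Δp_min = ℏ/(2Δx)
Δp_min = (1.055e-34 J·s) / (2 × 4.400e-15 m)
Δp_min = 1.198e-20 kg·m/s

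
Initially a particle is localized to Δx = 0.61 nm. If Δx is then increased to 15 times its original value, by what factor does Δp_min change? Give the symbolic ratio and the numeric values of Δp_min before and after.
Original Δp_min = 8.644 × 10^-26 kg·m/s; new Δp'_min = 5.763 × 10^-27 kg·m/s; ratio Δp'_min/Δp_min = 1/15.

From the uncertainty principle ΔxΔp ≥ ℏ/2, the minimum momentum uncertainty is Δp_min = ℏ/(2Δx).

Original (Δx = 0.61 nm = 6.100e-10 m):
Δp_min = (1.055e-34 J·s)/(2 × 6.100e-10 m) = 8.644e-26 kg·m/s

When Δx → 15Δx:
Δp'_min = ℏ/(2 × 15Δx) = (1/15) × ℏ/(2Δx) = (1/15) × Δp_min
Δp'_min = 1/15 × 8.644e-26 kg·m/s = 5.763e-27 kg·m/s

Since Δp_min ∝ 1/Δx, when Δx is increased to 15 times its original value, Δp_min decreases to 1/15 of its original value.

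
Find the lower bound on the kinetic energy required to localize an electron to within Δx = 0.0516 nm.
3.577 eV

Localizing a particle requires giving it sufficient momentum uncertainty:

1. From uncertainty principle: Δp ≥ ℏ/(2Δx)
   Δp_min = (1.055e-34 J·s) / (2 × 5.160e-11 m)
   Δp_min = 1.022e-24 kg·m/s

2. This momentum uncertainty corresponds to kinetic energy:
   KE ≈ (Δp)²/(2m) = (1.022e-24)²/(2 × 9.109e-31 kg)
   KE = 5.732e-19 J = 3.577 eV

Tighter localization requires more energy.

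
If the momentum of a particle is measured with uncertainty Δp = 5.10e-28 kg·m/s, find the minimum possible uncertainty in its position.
103.389 nm

Using the Heisenberg uncertainty principle:
ΔxΔp ≥ ℏ/2

The minimum uncertainty in position is:
Δx_min = ℏ/(2Δp)
Δx_min = (1.055e-34 J·s) / (2 × 5.100e-28 kg·m/s)
Δx_min = 1.034e-07 m = 103.389 nm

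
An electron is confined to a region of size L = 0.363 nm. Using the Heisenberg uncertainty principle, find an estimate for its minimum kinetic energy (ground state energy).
72.285 meV

Using the uncertainty principle to estimate ground state energy:

1. The position uncertainty is approximately the confinement size:
   Δx ≈ L = 3.630e-10 m

2. From ΔxΔp ≥ ℏ/2, the minimum momentum uncertainty is:
   Δp ≈ ℏ/(2L) = 1.453e-25 kg·m/s

3. The kinetic energy is approximately:
   KE ≈ (Δp)²/(2m) = (1.453e-25)²/(2 × 9.109e-31 kg)
   KE ≈ 1.158e-20 J = 72.285 meV

This is an order-of-magnitude estimate of the ground state energy.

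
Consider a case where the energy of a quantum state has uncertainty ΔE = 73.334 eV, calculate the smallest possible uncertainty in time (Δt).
4.488 as

Using the energy-time uncertainty principle:
ΔEΔt ≥ ℏ/2

The minimum uncertainty in time is:
Δt_min = ℏ/(2ΔE)
Δt_min = (1.055e-34 J·s) / (2 × 1.175e-17 J)
Δt_min = 4.488e-18 s = 4.488 as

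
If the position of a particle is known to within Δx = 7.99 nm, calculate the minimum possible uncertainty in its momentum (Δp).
6.599 × 10^-27 kg·m/s

Using the Heisenberg uncertainty principle:
ΔxΔp ≥ ℏ/2

The minimum uncertainty in momentum is:
Δp_min = ℏ/(2Δx)
Δp_min = (1.055e-34 J·s) / (2 × 7.990e-09 m)
Δp_min = 6.599e-27 kg·m/s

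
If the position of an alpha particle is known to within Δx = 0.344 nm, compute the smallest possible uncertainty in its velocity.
23.068 m/s

Using the Heisenberg uncertainty principle and Δp = mΔv:
ΔxΔp ≥ ℏ/2
Δx(mΔv) ≥ ℏ/2

The minimum uncertainty in velocity is:
Δv_min = ℏ/(2mΔx)
Δv_min = (1.055e-34 J·s) / (2 × 6.645e-27 kg × 3.440e-10 m)
Δv_min = 2.307e+01 m/s = 23.068 m/s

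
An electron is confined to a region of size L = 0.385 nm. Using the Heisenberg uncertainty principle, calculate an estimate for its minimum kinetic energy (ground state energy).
64.260 meV

Using the uncertainty principle to estimate ground state energy:

1. The position uncertainty is approximately the confinement size:
   Δx ≈ L = 3.850e-10 m

2. From ΔxΔp ≥ ℏ/2, the minimum momentum uncertainty is:
   Δp ≈ ℏ/(2L) = 1.370e-25 kg·m/s

3. The kinetic energy is approximately:
   KE ≈ (Δp)²/(2m) = (1.370e-25)²/(2 × 9.109e-31 kg)
   KE ≈ 1.030e-20 J = 64.260 meV

This is an order-of-magnitude estimate of the ground state energy.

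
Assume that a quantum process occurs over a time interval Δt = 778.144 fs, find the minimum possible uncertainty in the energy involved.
422.937 μeV

Using the energy-time uncertainty principle:
ΔEΔt ≥ ℏ/2

The minimum uncertainty in energy is:
ΔE_min = ℏ/(2Δt)
ΔE_min = (1.055e-34 J·s) / (2 × 7.781e-13 s)
ΔE_min = 6.776e-23 J = 422.937 μeV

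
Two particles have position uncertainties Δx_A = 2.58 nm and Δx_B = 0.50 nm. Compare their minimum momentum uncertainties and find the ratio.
Particle B has the larger minimum momentum uncertainty, by a factor of 5.16.

For each particle, the minimum momentum uncertainty is Δp_min = ℏ/(2Δx):

Particle A: Δp_A = ℏ/(2×2.580e-09 m) = 2.044e-26 kg·m/s
Particle B: Δp_B = ℏ/(2×5.000e-10 m) = 1.055e-25 kg·m/s

Ratio: Δp_B/Δp_A = 5.16

Since Δp_min ∝ 1/Δx, the particle with smaller position uncertainty (B) has larger momentum uncertainty.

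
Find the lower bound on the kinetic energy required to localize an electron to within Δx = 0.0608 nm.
2.577 eV

Localizing a particle requires giving it sufficient momentum uncertainty:

1. From uncertainty principle: Δp ≥ ℏ/(2Δx)
   Δp_min = (1.055e-34 J·s) / (2 × 6.080e-11 m)
   Δp_min = 8.672e-25 kg·m/s

2. This momentum uncertainty corresponds to kinetic energy:
   KE ≈ (Δp)²/(2m) = (8.672e-25)²/(2 × 9.109e-31 kg)
   KE = 4.128e-19 J = 2.577 eV

Tighter localization requires more energy.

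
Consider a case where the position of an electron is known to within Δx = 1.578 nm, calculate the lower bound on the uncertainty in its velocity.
36.682 km/s

Using the Heisenberg uncertainty principle and Δp = mΔv:
ΔxΔp ≥ ℏ/2
Δx(mΔv) ≥ ℏ/2

The minimum uncertainty in velocity is:
Δv_min = ℏ/(2mΔx)
Δv_min = (1.055e-34 J·s) / (2 × 9.109e-31 kg × 1.578e-09 m)
Δv_min = 3.668e+04 m/s = 36.682 km/s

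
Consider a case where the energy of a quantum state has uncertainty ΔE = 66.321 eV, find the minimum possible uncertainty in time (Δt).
4.962 as

Using the energy-time uncertainty principle:
ΔEΔt ≥ ℏ/2

The minimum uncertainty in time is:
Δt_min = ℏ/(2ΔE)
Δt_min = (1.055e-34 J·s) / (2 × 1.063e-17 J)
Δt_min = 4.962e-18 s = 4.962 as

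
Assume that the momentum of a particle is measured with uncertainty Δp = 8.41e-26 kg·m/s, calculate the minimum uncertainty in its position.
626.975 pm

Using the Heisenberg uncertainty principle:
ΔxΔp ≥ ℏ/2

The minimum uncertainty in position is:
Δx_min = ℏ/(2Δp)
Δx_min = (1.055e-34 J·s) / (2 × 8.410e-26 kg·m/s)
Δx_min = 6.270e-10 m = 626.975 pm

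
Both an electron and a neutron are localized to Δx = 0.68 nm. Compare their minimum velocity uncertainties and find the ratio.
The electron has the larger minimum velocity uncertainty, by a ratio of 1838.7.

For both particles, Δp_min = ℏ/(2Δx) = 7.754e-26 kg·m/s (same for both).

The velocity uncertainty is Δv = Δp/m:
- electron: Δv = 7.754e-26 / 9.109e-31 = 8.512e+04 m/s = 85.123 km/s
- neutron: Δv = 7.754e-26 / 1.675e-27 = 4.630e+01 m/s = 46.296 m/s

Ratio: 8.512e+04 / 4.630e+01 = 1838.7

The lighter particle has larger velocity uncertainty because Δv ∝ 1/m.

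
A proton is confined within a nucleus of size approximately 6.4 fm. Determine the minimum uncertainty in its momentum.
8.239 × 10^-21 kg·m/s

Using the Heisenberg uncertainty principle:
ΔxΔp ≥ ℏ/2

With Δx ≈ L = 6.400e-15 m (the confinement size):
Δp_min = ℏ/(2Δx)
Δp_min = (1.055e-34 J·s) / (2 × 6.400e-15 m)
Δp_min = 8.239e-21 kg·m/s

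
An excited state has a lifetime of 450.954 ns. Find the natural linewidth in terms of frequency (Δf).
176.465 kHz

Using the energy-time uncertainty principle and E = hf:
ΔEΔt ≥ ℏ/2
hΔf·Δt ≥ ℏ/2

The minimum frequency uncertainty is:
Δf = ℏ/(2hτ) = 1/(4πτ)
Δf = 1/(4π × 4.510e-07 s)
Δf = 1.765e+05 Hz = 176.465 kHz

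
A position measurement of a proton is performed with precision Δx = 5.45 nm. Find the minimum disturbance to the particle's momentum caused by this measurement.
9.675 × 10^-27 kg·m/s

The uncertainty principle implies that measuring position disturbs momentum:
ΔxΔp ≥ ℏ/2

When we measure position with precision Δx, we necessarily introduce a momentum uncertainty:
Δp ≥ ℏ/(2Δx)
Δp_min = (1.055e-34 J·s) / (2 × 5.450e-09 m)
Δp_min = 9.675e-27 kg·m/s

The more precisely we measure position, the greater the momentum disturbance.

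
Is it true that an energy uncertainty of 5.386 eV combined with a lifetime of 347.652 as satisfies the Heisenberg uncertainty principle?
Yes, it satisfies the uncertainty relation.

Calculate the product ΔEΔt:
ΔE = 5.386 eV = 8.629e-19 J
ΔEΔt = (8.629e-19 J) × (3.477e-16 s)
ΔEΔt = 3.000e-34 J·s

Compare to the minimum allowed value ℏ/2:
ℏ/2 = 5.273e-35 J·s

Since ΔEΔt = 3.000e-34 J·s ≥ 5.273e-35 J·s = ℏ/2,
this satisfies the uncertainty relation.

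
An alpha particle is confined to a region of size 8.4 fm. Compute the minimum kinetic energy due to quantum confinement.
18.506 keV

Using the uncertainty principle:

1. Position uncertainty: Δx ≈ 8.400e-15 m
2. Minimum momentum uncertainty: Δp = ℏ/(2Δx) = 6.277e-21 kg·m/s
3. Minimum kinetic energy:
   KE = (Δp)²/(2m) = (6.277e-21)²/(2 × 6.645e-27 kg)
   KE = 2.965e-15 J = 18.506 keV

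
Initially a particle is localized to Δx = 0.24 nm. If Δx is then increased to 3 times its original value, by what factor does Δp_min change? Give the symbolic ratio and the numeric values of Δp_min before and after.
Original Δp_min = 2.197 × 10^-25 kg·m/s; new Δp'_min = 7.323 × 10^-26 kg·m/s; ratio Δp'_min/Δp_min = 1/3.

From the uncertainty principle ΔxΔp ≥ ℏ/2, the minimum momentum uncertainty is Δp_min = ℏ/(2Δx).

Original (Δx = 0.24 nm = 2.400e-10 m):
Δp_min = (1.055e-34 J·s)/(2 × 2.400e-10 m) = 2.197e-25 kg·m/s

When Δx → 3Δx:
Δp'_min = ℏ/(2 × 3Δx) = (1/3) × ℏ/(2Δx) = (1/3) × Δp_min
Δp'_min = 1/3 × 2.197e-25 kg·m/s = 7.323e-26 kg·m/s

Since Δp_min ∝ 1/Δx, when Δx is increased to 3 times its original value, Δp_min decreases to 1/3 of its original value.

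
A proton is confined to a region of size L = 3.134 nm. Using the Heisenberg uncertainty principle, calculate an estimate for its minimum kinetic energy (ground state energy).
528.149 neV

Using the uncertainty principle to estimate ground state energy:

1. The position uncertainty is approximately the confinement size:
   Δx ≈ L = 3.134e-09 m

2. From ΔxΔp ≥ ℏ/2, the minimum momentum uncertainty is:
   Δp ≈ ℏ/(2L) = 1.682e-26 kg·m/s

3. The kinetic energy is approximately:
   KE ≈ (Δp)²/(2m) = (1.682e-26)²/(2 × 1.673e-27 kg)
   KE ≈ 8.462e-26 J = 528.149 neV

This is an order-of-magnitude estimate of the ground state energy.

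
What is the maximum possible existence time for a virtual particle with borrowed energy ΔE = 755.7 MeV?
4.355 × 10^-25 s

Using the energy-time uncertainty principle:
ΔEΔt ≥ ℏ/2

For a virtual particle borrowing energy ΔE, the maximum lifetime is:
Δt_max = ℏ/(2ΔE)

Converting energy:
ΔE = 755.7 MeV = 1.211e-10 J

Δt_max = (1.055e-34 J·s) / (2 × 1.211e-10 J)
Δt_max = 4.355e-25 s = 4.355 × 10^-25 s

Virtual particles with higher borrowed energy exist for shorter times.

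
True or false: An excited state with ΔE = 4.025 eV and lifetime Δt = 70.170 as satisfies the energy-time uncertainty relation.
No, it violates the uncertainty relation.

Calculate the product ΔEΔt:
ΔE = 4.025 eV = 6.449e-19 J
ΔEΔt = (6.449e-19 J) × (7.017e-17 s)
ΔEΔt = 4.525e-35 J·s

Compare to the minimum allowed value ℏ/2:
ℏ/2 = 5.273e-35 J·s

Since ΔEΔt = 4.525e-35 J·s < 5.273e-35 J·s = ℏ/2,
this violates the uncertainty relation.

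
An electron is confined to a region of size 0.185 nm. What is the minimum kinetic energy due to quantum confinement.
278.304 meV

Using the uncertainty principle:

1. Position uncertainty: Δx ≈ 1.850e-10 m
2. Minimum momentum uncertainty: Δp = ℏ/(2Δx) = 2.850e-25 kg·m/s
3. Minimum kinetic energy:
   KE = (Δp)²/(2m) = (2.850e-25)²/(2 × 9.109e-31 kg)
   KE = 4.459e-20 J = 278.304 meV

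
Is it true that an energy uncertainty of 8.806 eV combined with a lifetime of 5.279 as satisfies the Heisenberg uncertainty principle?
No, it violates the uncertainty relation.

Calculate the product ΔEΔt:
ΔE = 8.806 eV = 1.411e-18 J
ΔEΔt = (1.411e-18 J) × (5.279e-18 s)
ΔEΔt = 7.448e-36 J·s

Compare to the minimum allowed value ℏ/2:
ℏ/2 = 5.273e-35 J·s

Since ΔEΔt = 7.448e-36 J·s < 5.273e-35 J·s = ℏ/2,
this violates the uncertainty relation.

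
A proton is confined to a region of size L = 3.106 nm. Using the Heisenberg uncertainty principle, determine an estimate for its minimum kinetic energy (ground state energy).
537.714 neV

Using the uncertainty principle to estimate ground state energy:

1. The position uncertainty is approximately the confinement size:
   Δx ≈ L = 3.106e-09 m

2. From ΔxΔp ≥ ℏ/2, the minimum momentum uncertainty is:
   Δp ≈ ℏ/(2L) = 1.698e-26 kg·m/s

3. The kinetic energy is approximately:
   KE ≈ (Δp)²/(2m) = (1.698e-26)²/(2 × 1.673e-27 kg)
   KE ≈ 8.615e-26 J = 537.714 neV

This is an order-of-magnitude estimate of the ground state energy.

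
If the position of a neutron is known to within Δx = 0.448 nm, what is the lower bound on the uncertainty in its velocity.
70.270 m/s

Using the Heisenberg uncertainty principle and Δp = mΔv:
ΔxΔp ≥ ℏ/2
Δx(mΔv) ≥ ℏ/2

The minimum uncertainty in velocity is:
Δv_min = ℏ/(2mΔx)
Δv_min = (1.055e-34 J·s) / (2 × 1.675e-27 kg × 4.480e-10 m)
Δv_min = 7.027e+01 m/s = 70.270 m/s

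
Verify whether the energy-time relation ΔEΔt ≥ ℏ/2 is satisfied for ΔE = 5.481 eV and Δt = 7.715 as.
No, it violates the uncertainty relation.

Calculate the product ΔEΔt:
ΔE = 5.481 eV = 8.782e-19 J
ΔEΔt = (8.782e-19 J) × (7.715e-18 s)
ΔEΔt = 6.775e-36 J·s

Compare to the minimum allowed value ℏ/2:
ℏ/2 = 5.273e-35 J·s

Since ΔEΔt = 6.775e-36 J·s < 5.273e-35 J·s = ℏ/2,
this violates the uncertainty relation.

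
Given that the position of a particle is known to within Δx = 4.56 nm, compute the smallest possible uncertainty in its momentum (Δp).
1.156 × 10^-26 kg·m/s

Using the Heisenberg uncertainty principle:
ΔxΔp ≥ ℏ/2

The minimum uncertainty in momentum is:
Δp_min = ℏ/(2Δx)
Δp_min = (1.055e-34 J·s) / (2 × 4.560e-09 m)
Δp_min = 1.156e-26 kg·m/s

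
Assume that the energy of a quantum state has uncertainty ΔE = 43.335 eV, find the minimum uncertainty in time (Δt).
7.594 as

Using the energy-time uncertainty principle:
ΔEΔt ≥ ℏ/2

The minimum uncertainty in time is:
Δt_min = ℏ/(2ΔE)
Δt_min = (1.055e-34 J·s) / (2 × 6.943e-18 J)
Δt_min = 7.594e-18 s = 7.594 as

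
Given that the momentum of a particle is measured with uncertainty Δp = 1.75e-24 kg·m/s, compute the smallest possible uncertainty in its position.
30.131 pm

Using the Heisenberg uncertainty principle:
ΔxΔp ≥ ℏ/2

The minimum uncertainty in position is:
Δx_min = ℏ/(2Δp)
Δx_min = (1.055e-34 J·s) / (2 × 1.750e-24 kg·m/s)
Δx_min = 3.013e-11 m = 30.131 pm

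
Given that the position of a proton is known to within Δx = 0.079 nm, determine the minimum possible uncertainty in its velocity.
399.044 m/s

Using the Heisenberg uncertainty principle and Δp = mΔv:
ΔxΔp ≥ ℏ/2
Δx(mΔv) ≥ ℏ/2

The minimum uncertainty in velocity is:
Δv_min = ℏ/(2mΔx)
Δv_min = (1.055e-34 J·s) / (2 × 1.673e-27 kg × 7.900e-11 m)
Δv_min = 3.990e+02 m/s = 399.044 m/s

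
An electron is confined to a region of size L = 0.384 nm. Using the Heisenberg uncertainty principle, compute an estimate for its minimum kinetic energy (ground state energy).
64.595 meV

Using the uncertainty principle to estimate ground state energy:

1. The position uncertainty is approximately the confinement size:
   Δx ≈ L = 3.840e-10 m

2. From ΔxΔp ≥ ℏ/2, the minimum momentum uncertainty is:
   Δp ≈ ℏ/(2L) = 1.373e-25 kg·m/s

3. The kinetic energy is approximately:
   KE ≈ (Δp)²/(2m) = (1.373e-25)²/(2 × 9.109e-31 kg)
   KE ≈ 1.035e-20 J = 64.595 meV

This is an order-of-magnitude estimate of the ground state energy.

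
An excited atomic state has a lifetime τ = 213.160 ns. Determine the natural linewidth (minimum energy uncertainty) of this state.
1.544 neV

Using the energy-time uncertainty principle:
ΔEΔt ≥ ℏ/2

The lifetime τ represents the time uncertainty Δt.
The natural linewidth (minimum energy uncertainty) is:

ΔE = ℏ/(2τ)
ΔE = (1.055e-34 J·s) / (2 × 2.132e-07 s)
ΔE = 2.474e-28 J = 1.544 neV

This natural linewidth limits the precision of spectroscopic measurements.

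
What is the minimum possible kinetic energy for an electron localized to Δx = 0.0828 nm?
1.389 eV

Localizing a particle requires giving it sufficient momentum uncertainty:

1. From uncertainty principle: Δp ≥ ℏ/(2Δx)
   Δp_min = (1.055e-34 J·s) / (2 × 8.280e-11 m)
   Δp_min = 6.368e-25 kg·m/s

2. This momentum uncertainty corresponds to kinetic energy:
   KE ≈ (Δp)²/(2m) = (6.368e-25)²/(2 × 9.109e-31 kg)
   KE = 2.226e-19 J = 1.389 eV

Tighter localization requires more energy.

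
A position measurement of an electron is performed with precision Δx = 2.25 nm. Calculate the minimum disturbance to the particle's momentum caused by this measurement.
2.343 × 10^-26 kg·m/s

The uncertainty principle implies that measuring position disturbs momentum:
ΔxΔp ≥ ℏ/2

When we measure position with precision Δx, we necessarily introduce a momentum uncertainty:
Δp ≥ ℏ/(2Δx)
Δp_min = (1.055e-34 J·s) / (2 × 2.250e-09 m)
Δp_min = 2.343e-26 kg·m/s

The more precisely we measure position, the greater the momentum disturbance.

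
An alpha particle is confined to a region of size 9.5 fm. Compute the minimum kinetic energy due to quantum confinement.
14.469 keV

Using the uncertainty principle:

1. Position uncertainty: Δx ≈ 9.500e-15 m
2. Minimum momentum uncertainty: Δp = ℏ/(2Δx) = 5.550e-21 kg·m/s
3. Minimum kinetic energy:
   KE = (Δp)²/(2m) = (5.550e-21)²/(2 × 6.645e-27 kg)
   KE = 2.318e-15 J = 14.469 keV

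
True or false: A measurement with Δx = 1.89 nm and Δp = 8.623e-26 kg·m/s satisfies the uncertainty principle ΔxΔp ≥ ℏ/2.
Yes, it satisfies the uncertainty principle.

Calculate the product ΔxΔp:
ΔxΔp = (1.890e-09 m) × (8.623e-26 kg·m/s)
ΔxΔp = 1.630e-34 J·s

Compare to the minimum allowed value ℏ/2:
ℏ/2 = 5.273e-35 J·s

Since ΔxΔp = 1.630e-34 J·s ≥ 5.273e-35 J·s = ℏ/2,
the measurement satisfies the uncertainty principle.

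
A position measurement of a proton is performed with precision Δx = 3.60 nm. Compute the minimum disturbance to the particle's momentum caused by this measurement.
1.465 × 10^-26 kg·m/s

The uncertainty principle implies that measuring position disturbs momentum:
ΔxΔp ≥ ℏ/2

When we measure position with precision Δx, we necessarily introduce a momentum uncertainty:
Δp ≥ ℏ/(2Δx)
Δp_min = (1.055e-34 J·s) / (2 × 3.600e-09 m)
Δp_min = 1.465e-26 kg·m/s

The more precisely we measure position, the greater the momentum disturbance.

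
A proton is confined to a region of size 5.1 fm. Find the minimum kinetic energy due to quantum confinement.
199.441 keV

Using the uncertainty principle:

1. Position uncertainty: Δx ≈ 5.100e-15 m
2. Minimum momentum uncertainty: Δp = ℏ/(2Δx) = 1.034e-20 kg·m/s
3. Minimum kinetic energy:
   KE = (Δp)²/(2m) = (1.034e-20)²/(2 × 1.673e-27 kg)
   KE = 3.195e-14 J = 199.441 keV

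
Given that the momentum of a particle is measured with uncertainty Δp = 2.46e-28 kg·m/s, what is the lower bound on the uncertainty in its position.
214.344 nm

Using the Heisenberg uncertainty principle:
ΔxΔp ≥ ℏ/2

The minimum uncertainty in position is:
Δx_min = ℏ/(2Δp)
Δx_min = (1.055e-34 J·s) / (2 × 2.460e-28 kg·m/s)
Δx_min = 2.143e-07 m = 214.344 nm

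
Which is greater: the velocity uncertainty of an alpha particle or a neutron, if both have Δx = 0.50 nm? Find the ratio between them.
The neutron has the larger minimum velocity uncertainty, by a ratio of 4.0.

For both particles, Δp_min = ℏ/(2Δx) = 1.055e-25 kg·m/s (same for both).

The velocity uncertainty is Δv = Δp/m:
- alpha particle: Δv = 1.055e-25 / 6.645e-27 = 1.587e+01 m/s = 15.871 m/s
- neutron: Δv = 1.055e-25 / 1.675e-27 = 6.296e+01 m/s = 62.962 m/s

Ratio: 6.296e+01 / 1.587e+01 = 4.0

The lighter particle has larger velocity uncertainty because Δv ∝ 1/m.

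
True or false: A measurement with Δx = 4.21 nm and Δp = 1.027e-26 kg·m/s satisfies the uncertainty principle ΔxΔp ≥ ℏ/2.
No, it violates the uncertainty principle (impossible measurement).

Calculate the product ΔxΔp:
ΔxΔp = (4.210e-09 m) × (1.027e-26 kg·m/s)
ΔxΔp = 4.324e-35 J·s

Compare to the minimum allowed value ℏ/2:
ℏ/2 = 5.273e-35 J·s

Since ΔxΔp = 4.324e-35 J·s < 5.273e-35 J·s = ℏ/2,
the measurement violates the uncertainty principle.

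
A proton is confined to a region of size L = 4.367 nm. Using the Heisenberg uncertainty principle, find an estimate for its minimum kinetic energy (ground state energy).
272.012 neV

Using the uncertainty principle to estimate ground state energy:

1. The position uncertainty is approximately the confinement size:
   Δx ≈ L = 4.367e-09 m

2. From ΔxΔp ≥ ℏ/2, the minimum momentum uncertainty is:
   Δp ≈ ℏ/(2L) = 1.207e-26 kg·m/s

3. The kinetic energy is approximately:
   KE ≈ (Δp)²/(2m) = (1.207e-26)²/(2 × 1.673e-27 kg)
   KE ≈ 4.358e-26 J = 272.012 neV

This is an order-of-magnitude estimate of the ground state energy.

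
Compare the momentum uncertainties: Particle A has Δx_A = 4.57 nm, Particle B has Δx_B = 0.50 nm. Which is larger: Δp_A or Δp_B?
Particle B has the larger minimum momentum uncertainty, by a factor of 9.14.

For each particle, the minimum momentum uncertainty is Δp_min = ℏ/(2Δx):

Particle A: Δp_A = ℏ/(2×4.570e-09 m) = 1.154e-26 kg·m/s
Particle B: Δp_B = ℏ/(2×5.000e-10 m) = 1.055e-25 kg·m/s

Ratio: Δp_B/Δp_A = 9.14

Since Δp_min ∝ 1/Δx, the particle with smaller position uncertainty (B) has larger momentum uncertainty.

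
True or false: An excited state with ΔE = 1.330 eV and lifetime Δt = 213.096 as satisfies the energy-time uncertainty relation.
No, it violates the uncertainty relation.

Calculate the product ΔEΔt:
ΔE = 1.330 eV = 2.131e-19 J
ΔEΔt = (2.131e-19 J) × (2.131e-16 s)
ΔEΔt = 4.541e-35 J·s

Compare to the minimum allowed value ℏ/2:
ℏ/2 = 5.273e-35 J·s

Since ΔEΔt = 4.541e-35 J·s < 5.273e-35 J·s = ℏ/2,
this violates the uncertainty relation.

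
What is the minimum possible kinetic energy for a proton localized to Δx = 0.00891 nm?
65.343 meV

Localizing a particle requires giving it sufficient momentum uncertainty:

1. From uncertainty principle: Δp ≥ ℏ/(2Δx)
   Δp_min = (1.055e-34 J·s) / (2 × 8.910e-12 m)
   Δp_min = 5.918e-24 kg·m/s

2. This momentum uncertainty corresponds to kinetic energy:
   KE ≈ (Δp)²/(2m) = (5.918e-24)²/(2 × 1.673e-27 kg)
   KE = 1.047e-20 J = 65.343 meV

Tighter localization requires more energy.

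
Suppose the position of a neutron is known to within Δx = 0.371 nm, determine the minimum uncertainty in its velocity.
84.855 m/s

Using the Heisenberg uncertainty principle and Δp = mΔv:
ΔxΔp ≥ ℏ/2
Δx(mΔv) ≥ ℏ/2

The minimum uncertainty in velocity is:
Δv_min = ℏ/(2mΔx)
Δv_min = (1.055e-34 J·s) / (2 × 1.675e-27 kg × 3.710e-10 m)
Δv_min = 8.485e+01 m/s = 84.855 m/s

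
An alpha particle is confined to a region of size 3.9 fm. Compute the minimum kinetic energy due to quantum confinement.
85.852 keV

Using the uncertainty principle:

1. Position uncertainty: Δx ≈ 3.900e-15 m
2. Minimum momentum uncertainty: Δp = ℏ/(2Δx) = 1.352e-20 kg·m/s
3. Minimum kinetic energy:
   KE = (Δp)²/(2m) = (1.352e-20)²/(2 × 6.645e-27 kg)
   KE = 1.375e-14 J = 85.852 keV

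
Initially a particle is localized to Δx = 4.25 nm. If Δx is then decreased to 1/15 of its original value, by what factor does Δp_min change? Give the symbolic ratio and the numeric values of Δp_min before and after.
Original Δp_min = 1.241 × 10^-26 kg·m/s; new Δp'_min = 1.861 × 10^-25 kg·m/s; ratio Δp'_min/Δp_min = 15.

From the uncertainty principle ΔxΔp ≥ ℏ/2, the minimum momentum uncertainty is Δp_min = ℏ/(2Δx).

Original (Δx = 4.25 nm = 4.250e-09 m):
Δp_min = (1.055e-34 J·s)/(2 × 4.250e-09 m) = 1.241e-26 kg·m/s

When Δx → (1/15)Δx:
Δp'_min = ℏ/(2 × (1/15)Δx) = 15 × ℏ/(2Δx) = 15 × Δp_min
Δp'_min = 15 × 1.241e-26 kg·m/s = 1.861e-25 kg·m/s

Since Δp_min ∝ 1/Δx, when Δx is decreased to 1/15 of its original value, Δp_min increases to 15 times its original value.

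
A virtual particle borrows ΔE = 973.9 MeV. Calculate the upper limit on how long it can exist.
3.379 × 10^-25 s

Using the energy-time uncertainty principle:
ΔEΔt ≥ ℏ/2

For a virtual particle borrowing energy ΔE, the maximum lifetime is:
Δt_max = ℏ/(2ΔE)

Converting energy:
ΔE = 973.9 MeV = 1.560e-10 J

Δt_max = (1.055e-34 J·s) / (2 × 1.560e-10 J)
Δt_max = 3.379e-25 s = 3.379 × 10^-25 s

Virtual particles with higher borrowed energy exist for shorter times.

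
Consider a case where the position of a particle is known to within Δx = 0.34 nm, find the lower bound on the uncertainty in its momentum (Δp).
1.551 × 10^-25 kg·m/s

Using the Heisenberg uncertainty principle:
ΔxΔp ≥ ℏ/2

The minimum uncertainty in momentum is:
Δp_min = ℏ/(2Δx)
Δp_min = (1.055e-34 J·s) / (2 × 3.400e-10 m)
Δp_min = 1.551e-25 kg·m/s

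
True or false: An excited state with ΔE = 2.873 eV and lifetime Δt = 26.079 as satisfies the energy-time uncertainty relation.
No, it violates the uncertainty relation.

Calculate the product ΔEΔt:
ΔE = 2.873 eV = 4.603e-19 J
ΔEΔt = (4.603e-19 J) × (2.608e-17 s)
ΔEΔt = 1.200e-35 J·s

Compare to the minimum allowed value ℏ/2:
ℏ/2 = 5.273e-35 J·s

Since ΔEΔt = 1.200e-35 J·s < 5.273e-35 J·s = ℏ/2,
this violates the uncertainty relation.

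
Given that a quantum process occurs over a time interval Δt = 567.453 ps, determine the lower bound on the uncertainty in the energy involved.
579.970 neV

Using the energy-time uncertainty principle:
ΔEΔt ≥ ℏ/2

The minimum uncertainty in energy is:
ΔE_min = ℏ/(2Δt)
ΔE_min = (1.055e-34 J·s) / (2 × 5.675e-10 s)
ΔE_min = 9.292e-26 J = 579.970 neV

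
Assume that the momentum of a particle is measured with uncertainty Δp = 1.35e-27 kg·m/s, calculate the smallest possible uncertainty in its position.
39.058 nm

Using the Heisenberg uncertainty principle:
ΔxΔp ≥ ℏ/2

The minimum uncertainty in position is:
Δx_min = ℏ/(2Δp)
Δx_min = (1.055e-34 J·s) / (2 × 1.350e-27 kg·m/s)
Δx_min = 3.906e-08 m = 39.058 nm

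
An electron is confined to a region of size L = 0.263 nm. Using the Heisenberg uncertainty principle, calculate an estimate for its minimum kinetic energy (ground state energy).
137.706 meV

Using the uncertainty principle to estimate ground state energy:

1. The position uncertainty is approximately the confinement size:
   Δx ≈ L = 2.630e-10 m

2. From ΔxΔp ≥ ℏ/2, the minimum momentum uncertainty is:
   Δp ≈ ℏ/(2L) = 2.005e-25 kg·m/s

3. The kinetic energy is approximately:
   KE ≈ (Δp)²/(2m) = (2.005e-25)²/(2 × 9.109e-31 kg)
   KE ≈ 2.206e-20 J = 137.706 meV

This is an order-of-magnitude estimate of the ground state energy.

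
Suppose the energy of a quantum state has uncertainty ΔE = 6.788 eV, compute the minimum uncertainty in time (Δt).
48.483 as

Using the energy-time uncertainty principle:
ΔEΔt ≥ ℏ/2

The minimum uncertainty in time is:
Δt_min = ℏ/(2ΔE)
Δt_min = (1.055e-34 J·s) / (2 × 1.088e-18 J)
Δt_min = 4.848e-17 s = 48.483 as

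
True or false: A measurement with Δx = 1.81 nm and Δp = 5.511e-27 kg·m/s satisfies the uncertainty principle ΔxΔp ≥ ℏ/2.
No, it violates the uncertainty principle (impossible measurement).

Calculate the product ΔxΔp:
ΔxΔp = (1.810e-09 m) × (5.511e-27 kg·m/s)
ΔxΔp = 9.975e-36 J·s

Compare to the minimum allowed value ℏ/2:
ℏ/2 = 5.273e-35 J·s

Since ΔxΔp = 9.975e-36 J·s < 5.273e-35 J·s = ℏ/2,
the measurement violates the uncertainty principle.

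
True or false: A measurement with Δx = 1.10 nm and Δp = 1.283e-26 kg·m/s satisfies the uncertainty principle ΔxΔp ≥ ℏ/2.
No, it violates the uncertainty principle (impossible measurement).

Calculate the product ΔxΔp:
ΔxΔp = (1.100e-09 m) × (1.283e-26 kg·m/s)
ΔxΔp = 1.411e-35 J·s

Compare to the minimum allowed value ℏ/2:
ℏ/2 = 5.273e-35 J·s

Since ΔxΔp = 1.411e-35 J·s < 5.273e-35 J·s = ℏ/2,
the measurement violates the uncertainty principle.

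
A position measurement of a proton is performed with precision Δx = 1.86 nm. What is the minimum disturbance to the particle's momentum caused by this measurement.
2.835 × 10^-26 kg·m/s

The uncertainty principle implies that measuring position disturbs momentum:
ΔxΔp ≥ ℏ/2

When we measure position with precision Δx, we necessarily introduce a momentum uncertainty:
Δp ≥ ℏ/(2Δx)
Δp_min = (1.055e-34 J·s) / (2 × 1.860e-09 m)
Δp_min = 2.835e-26 kg·m/s

The more precisely we measure position, the greater the momentum disturbance.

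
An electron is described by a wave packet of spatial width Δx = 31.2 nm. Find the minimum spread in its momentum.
1.690 × 10^-27 kg·m/s

For a wave packet, the spatial width Δx and momentum spread Δp are related by the uncertainty principle:
ΔxΔp ≥ ℏ/2

The minimum momentum spread is:
Δp_min = ℏ/(2Δx)
Δp_min = (1.055e-34 J·s) / (2 × 3.120e-08 m)
Δp_min = 1.690e-27 kg·m/s

A wave packet cannot have both a well-defined position and well-defined momentum.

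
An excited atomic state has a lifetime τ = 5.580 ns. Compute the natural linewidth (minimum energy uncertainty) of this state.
58.980 neV

Using the energy-time uncertainty principle:
ΔEΔt ≥ ℏ/2

The lifetime τ represents the time uncertainty Δt.
The natural linewidth (minimum energy uncertainty) is:

ΔE = ℏ/(2τ)
ΔE = (1.055e-34 J·s) / (2 × 5.580e-09 s)
ΔE = 9.450e-27 J = 58.980 neV

This natural linewidth limits the precision of spectroscopic measurements.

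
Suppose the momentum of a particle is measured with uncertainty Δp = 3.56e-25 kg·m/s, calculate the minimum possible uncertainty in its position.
148.114 pm

Using the Heisenberg uncertainty principle:
ΔxΔp ≥ ℏ/2

The minimum uncertainty in position is:
Δx_min = ℏ/(2Δp)
Δx_min = (1.055e-34 J·s) / (2 × 3.560e-25 kg·m/s)
Δx_min = 1.481e-10 m = 148.114 pm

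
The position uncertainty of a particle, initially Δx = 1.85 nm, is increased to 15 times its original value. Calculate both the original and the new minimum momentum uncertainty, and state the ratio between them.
Original Δp_min = 2.850 × 10^-26 kg·m/s; new Δp'_min = 1.900 × 10^-27 kg·m/s; ratio Δp'_min/Δp_min = 1/15.

From the uncertainty principle ΔxΔp ≥ ℏ/2, the minimum momentum uncertainty is Δp_min = ℏ/(2Δx).

Original (Δx = 1.85 nm = 1.850e-09 m):
Δp_min = (1.055e-34 J·s)/(2 × 1.850e-09 m) = 2.850e-26 kg·m/s

When Δx → 15Δx:
Δp'_min = ℏ/(2 × 15Δx) = (1/15) × ℏ/(2Δx) = (1/15) × Δp_min
Δp'_min = 1/15 × 2.850e-26 kg·m/s = 1.900e-27 kg·m/s

Since Δp_min ∝ 1/Δx, when Δx is increased to 15 times its original value, Δp_min decreases to 1/15 of its original value.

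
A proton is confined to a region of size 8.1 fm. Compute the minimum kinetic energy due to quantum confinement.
79.065 keV

Using the uncertainty principle:

1. Position uncertainty: Δx ≈ 8.100e-15 m
2. Minimum momentum uncertainty: Δp = ℏ/(2Δx) = 6.510e-21 kg·m/s
3. Minimum kinetic energy:
   KE = (Δp)²/(2m) = (6.510e-21)²/(2 × 1.673e-27 kg)
   KE = 1.267e-14 J = 79.065 keV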